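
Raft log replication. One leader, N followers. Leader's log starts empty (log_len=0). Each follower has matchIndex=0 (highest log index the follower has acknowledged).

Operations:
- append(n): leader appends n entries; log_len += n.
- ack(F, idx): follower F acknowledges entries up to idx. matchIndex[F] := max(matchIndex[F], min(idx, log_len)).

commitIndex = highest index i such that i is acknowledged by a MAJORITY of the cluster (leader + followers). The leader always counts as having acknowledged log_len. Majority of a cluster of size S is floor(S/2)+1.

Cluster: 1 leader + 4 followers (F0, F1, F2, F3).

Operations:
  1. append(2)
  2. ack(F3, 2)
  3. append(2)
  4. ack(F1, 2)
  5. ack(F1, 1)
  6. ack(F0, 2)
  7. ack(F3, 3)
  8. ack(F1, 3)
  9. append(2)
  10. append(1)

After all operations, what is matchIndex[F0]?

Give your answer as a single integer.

Op 1: append 2 -> log_len=2
Op 2: F3 acks idx 2 -> match: F0=0 F1=0 F2=0 F3=2; commitIndex=0
Op 3: append 2 -> log_len=4
Op 4: F1 acks idx 2 -> match: F0=0 F1=2 F2=0 F3=2; commitIndex=2
Op 5: F1 acks idx 1 -> match: F0=0 F1=2 F2=0 F3=2; commitIndex=2
Op 6: F0 acks idx 2 -> match: F0=2 F1=2 F2=0 F3=2; commitIndex=2
Op 7: F3 acks idx 3 -> match: F0=2 F1=2 F2=0 F3=3; commitIndex=2
Op 8: F1 acks idx 3 -> match: F0=2 F1=3 F2=0 F3=3; commitIndex=3
Op 9: append 2 -> log_len=6
Op 10: append 1 -> log_len=7

Answer: 2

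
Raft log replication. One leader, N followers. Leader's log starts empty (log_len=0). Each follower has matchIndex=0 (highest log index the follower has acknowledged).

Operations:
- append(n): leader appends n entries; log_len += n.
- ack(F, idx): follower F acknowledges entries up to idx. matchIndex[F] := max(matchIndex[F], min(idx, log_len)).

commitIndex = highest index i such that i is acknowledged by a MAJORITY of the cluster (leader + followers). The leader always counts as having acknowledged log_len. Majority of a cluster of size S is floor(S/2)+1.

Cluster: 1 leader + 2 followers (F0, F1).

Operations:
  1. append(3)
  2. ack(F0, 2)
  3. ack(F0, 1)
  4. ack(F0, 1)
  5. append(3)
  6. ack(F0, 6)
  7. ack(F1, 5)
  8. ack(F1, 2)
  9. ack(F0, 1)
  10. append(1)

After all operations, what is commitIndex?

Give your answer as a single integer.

Op 1: append 3 -> log_len=3
Op 2: F0 acks idx 2 -> match: F0=2 F1=0; commitIndex=2
Op 3: F0 acks idx 1 -> match: F0=2 F1=0; commitIndex=2
Op 4: F0 acks idx 1 -> match: F0=2 F1=0; commitIndex=2
Op 5: append 3 -> log_len=6
Op 6: F0 acks idx 6 -> match: F0=6 F1=0; commitIndex=6
Op 7: F1 acks idx 5 -> match: F0=6 F1=5; commitIndex=6
Op 8: F1 acks idx 2 -> match: F0=6 F1=5; commitIndex=6
Op 9: F0 acks idx 1 -> match: F0=6 F1=5; commitIndex=6
Op 10: append 1 -> log_len=7

Answer: 6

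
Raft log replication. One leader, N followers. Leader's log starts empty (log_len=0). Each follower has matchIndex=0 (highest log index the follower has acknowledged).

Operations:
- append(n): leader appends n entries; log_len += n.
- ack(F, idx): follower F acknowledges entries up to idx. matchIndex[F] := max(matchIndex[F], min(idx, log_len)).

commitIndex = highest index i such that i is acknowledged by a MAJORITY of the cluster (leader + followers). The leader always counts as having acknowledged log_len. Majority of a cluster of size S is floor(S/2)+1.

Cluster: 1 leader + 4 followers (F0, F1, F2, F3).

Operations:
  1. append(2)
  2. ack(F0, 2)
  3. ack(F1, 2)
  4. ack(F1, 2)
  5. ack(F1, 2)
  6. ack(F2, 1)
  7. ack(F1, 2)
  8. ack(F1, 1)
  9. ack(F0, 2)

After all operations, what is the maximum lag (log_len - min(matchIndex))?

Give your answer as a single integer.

Answer: 2

Derivation:
Op 1: append 2 -> log_len=2
Op 2: F0 acks idx 2 -> match: F0=2 F1=0 F2=0 F3=0; commitIndex=0
Op 3: F1 acks idx 2 -> match: F0=2 F1=2 F2=0 F3=0; commitIndex=2
Op 4: F1 acks idx 2 -> match: F0=2 F1=2 F2=0 F3=0; commitIndex=2
Op 5: F1 acks idx 2 -> match: F0=2 F1=2 F2=0 F3=0; commitIndex=2
Op 6: F2 acks idx 1 -> match: F0=2 F1=2 F2=1 F3=0; commitIndex=2
Op 7: F1 acks idx 2 -> match: F0=2 F1=2 F2=1 F3=0; commitIndex=2
Op 8: F1 acks idx 1 -> match: F0=2 F1=2 F2=1 F3=0; commitIndex=2
Op 9: F0 acks idx 2 -> match: F0=2 F1=2 F2=1 F3=0; commitIndex=2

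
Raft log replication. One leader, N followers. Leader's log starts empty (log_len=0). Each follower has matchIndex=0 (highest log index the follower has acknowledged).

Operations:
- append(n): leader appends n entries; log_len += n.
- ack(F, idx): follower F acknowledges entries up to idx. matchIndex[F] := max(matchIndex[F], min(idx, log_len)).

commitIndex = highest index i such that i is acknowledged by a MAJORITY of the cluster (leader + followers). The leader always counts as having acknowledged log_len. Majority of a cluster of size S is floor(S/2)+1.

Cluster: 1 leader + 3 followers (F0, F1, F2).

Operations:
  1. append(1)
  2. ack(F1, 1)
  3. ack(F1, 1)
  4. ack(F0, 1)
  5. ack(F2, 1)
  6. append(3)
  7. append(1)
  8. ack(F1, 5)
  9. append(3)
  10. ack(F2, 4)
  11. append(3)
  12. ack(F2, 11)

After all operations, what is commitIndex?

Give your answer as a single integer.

Answer: 5

Derivation:
Op 1: append 1 -> log_len=1
Op 2: F1 acks idx 1 -> match: F0=0 F1=1 F2=0; commitIndex=0
Op 3: F1 acks idx 1 -> match: F0=0 F1=1 F2=0; commitIndex=0
Op 4: F0 acks idx 1 -> match: F0=1 F1=1 F2=0; commitIndex=1
Op 5: F2 acks idx 1 -> match: F0=1 F1=1 F2=1; commitIndex=1
Op 6: append 3 -> log_len=4
Op 7: append 1 -> log_len=5
Op 8: F1 acks idx 5 -> match: F0=1 F1=5 F2=1; commitIndex=1
Op 9: append 3 -> log_len=8
Op 10: F2 acks idx 4 -> match: F0=1 F1=5 F2=4; commitIndex=4
Op 11: append 3 -> log_len=11
Op 12: F2 acks idx 11 -> match: F0=1 F1=5 F2=11; commitIndex=5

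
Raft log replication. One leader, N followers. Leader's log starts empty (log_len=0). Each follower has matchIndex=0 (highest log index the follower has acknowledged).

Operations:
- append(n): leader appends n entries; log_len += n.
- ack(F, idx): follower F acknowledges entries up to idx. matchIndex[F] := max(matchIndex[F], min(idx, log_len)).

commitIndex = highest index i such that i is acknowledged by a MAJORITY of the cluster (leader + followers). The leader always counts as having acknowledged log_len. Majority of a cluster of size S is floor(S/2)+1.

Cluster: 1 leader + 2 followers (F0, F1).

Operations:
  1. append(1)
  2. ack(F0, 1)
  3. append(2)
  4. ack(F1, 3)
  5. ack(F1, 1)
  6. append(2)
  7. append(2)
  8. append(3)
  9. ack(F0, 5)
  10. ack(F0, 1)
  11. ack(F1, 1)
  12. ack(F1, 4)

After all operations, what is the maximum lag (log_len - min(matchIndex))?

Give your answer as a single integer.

Answer: 6

Derivation:
Op 1: append 1 -> log_len=1
Op 2: F0 acks idx 1 -> match: F0=1 F1=0; commitIndex=1
Op 3: append 2 -> log_len=3
Op 4: F1 acks idx 3 -> match: F0=1 F1=3; commitIndex=3
Op 5: F1 acks idx 1 -> match: F0=1 F1=3; commitIndex=3
Op 6: append 2 -> log_len=5
Op 7: append 2 -> log_len=7
Op 8: append 3 -> log_len=10
Op 9: F0 acks idx 5 -> match: F0=5 F1=3; commitIndex=5
Op 10: F0 acks idx 1 -> match: F0=5 F1=3; commitIndex=5
Op 11: F1 acks idx 1 -> match: F0=5 F1=3; commitIndex=5
Op 12: F1 acks idx 4 -> match: F0=5 F1=4; commitIndex=5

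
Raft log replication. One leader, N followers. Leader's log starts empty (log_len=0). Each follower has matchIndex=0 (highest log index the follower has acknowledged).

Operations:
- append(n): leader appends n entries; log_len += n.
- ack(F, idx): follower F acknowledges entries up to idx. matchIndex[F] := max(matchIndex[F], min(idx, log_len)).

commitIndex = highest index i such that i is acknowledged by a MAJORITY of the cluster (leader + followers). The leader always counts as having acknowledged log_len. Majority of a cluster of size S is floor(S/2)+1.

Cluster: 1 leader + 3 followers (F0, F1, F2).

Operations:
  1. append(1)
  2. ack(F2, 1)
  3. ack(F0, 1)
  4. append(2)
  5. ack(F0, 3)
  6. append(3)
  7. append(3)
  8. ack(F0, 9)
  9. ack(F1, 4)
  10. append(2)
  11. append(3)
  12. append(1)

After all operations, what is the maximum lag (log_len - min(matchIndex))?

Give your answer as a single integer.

Answer: 14

Derivation:
Op 1: append 1 -> log_len=1
Op 2: F2 acks idx 1 -> match: F0=0 F1=0 F2=1; commitIndex=0
Op 3: F0 acks idx 1 -> match: F0=1 F1=0 F2=1; commitIndex=1
Op 4: append 2 -> log_len=3
Op 5: F0 acks idx 3 -> match: F0=3 F1=0 F2=1; commitIndex=1
Op 6: append 3 -> log_len=6
Op 7: append 3 -> log_len=9
Op 8: F0 acks idx 9 -> match: F0=9 F1=0 F2=1; commitIndex=1
Op 9: F1 acks idx 4 -> match: F0=9 F1=4 F2=1; commitIndex=4
Op 10: append 2 -> log_len=11
Op 11: append 3 -> log_len=14
Op 12: append 1 -> log_len=15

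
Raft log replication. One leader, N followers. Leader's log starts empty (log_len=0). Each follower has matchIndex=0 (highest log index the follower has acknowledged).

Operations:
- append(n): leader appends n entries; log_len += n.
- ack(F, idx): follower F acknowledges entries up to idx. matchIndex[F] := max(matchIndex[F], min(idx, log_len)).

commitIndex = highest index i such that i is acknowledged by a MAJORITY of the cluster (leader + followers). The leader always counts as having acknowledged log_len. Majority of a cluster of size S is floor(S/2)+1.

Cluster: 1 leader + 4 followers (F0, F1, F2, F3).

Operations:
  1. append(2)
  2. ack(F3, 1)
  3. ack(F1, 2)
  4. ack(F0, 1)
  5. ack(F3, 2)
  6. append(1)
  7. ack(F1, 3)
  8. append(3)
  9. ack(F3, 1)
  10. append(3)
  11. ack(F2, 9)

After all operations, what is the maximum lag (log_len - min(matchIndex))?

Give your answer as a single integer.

Answer: 8

Derivation:
Op 1: append 2 -> log_len=2
Op 2: F3 acks idx 1 -> match: F0=0 F1=0 F2=0 F3=1; commitIndex=0
Op 3: F1 acks idx 2 -> match: F0=0 F1=2 F2=0 F3=1; commitIndex=1
Op 4: F0 acks idx 1 -> match: F0=1 F1=2 F2=0 F3=1; commitIndex=1
Op 5: F3 acks idx 2 -> match: F0=1 F1=2 F2=0 F3=2; commitIndex=2
Op 6: append 1 -> log_len=3
Op 7: F1 acks idx 3 -> match: F0=1 F1=3 F2=0 F3=2; commitIndex=2
Op 8: append 3 -> log_len=6
Op 9: F3 acks idx 1 -> match: F0=1 F1=3 F2=0 F3=2; commitIndex=2
Op 10: append 3 -> log_len=9
Op 11: F2 acks idx 9 -> match: F0=1 F1=3 F2=9 F3=2; commitIndex=3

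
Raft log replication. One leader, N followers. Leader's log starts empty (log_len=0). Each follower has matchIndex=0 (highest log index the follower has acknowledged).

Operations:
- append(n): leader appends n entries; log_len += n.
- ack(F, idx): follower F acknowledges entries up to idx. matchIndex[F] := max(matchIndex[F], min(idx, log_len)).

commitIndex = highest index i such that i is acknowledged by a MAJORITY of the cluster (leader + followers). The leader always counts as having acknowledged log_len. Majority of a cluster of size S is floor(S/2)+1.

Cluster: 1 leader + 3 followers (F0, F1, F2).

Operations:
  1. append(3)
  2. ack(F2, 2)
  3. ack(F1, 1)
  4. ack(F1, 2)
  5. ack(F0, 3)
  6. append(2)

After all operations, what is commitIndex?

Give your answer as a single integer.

Answer: 2

Derivation:
Op 1: append 3 -> log_len=3
Op 2: F2 acks idx 2 -> match: F0=0 F1=0 F2=2; commitIndex=0
Op 3: F1 acks idx 1 -> match: F0=0 F1=1 F2=2; commitIndex=1
Op 4: F1 acks idx 2 -> match: F0=0 F1=2 F2=2; commitIndex=2
Op 5: F0 acks idx 3 -> match: F0=3 F1=2 F2=2; commitIndex=2
Op 6: append 2 -> log_len=5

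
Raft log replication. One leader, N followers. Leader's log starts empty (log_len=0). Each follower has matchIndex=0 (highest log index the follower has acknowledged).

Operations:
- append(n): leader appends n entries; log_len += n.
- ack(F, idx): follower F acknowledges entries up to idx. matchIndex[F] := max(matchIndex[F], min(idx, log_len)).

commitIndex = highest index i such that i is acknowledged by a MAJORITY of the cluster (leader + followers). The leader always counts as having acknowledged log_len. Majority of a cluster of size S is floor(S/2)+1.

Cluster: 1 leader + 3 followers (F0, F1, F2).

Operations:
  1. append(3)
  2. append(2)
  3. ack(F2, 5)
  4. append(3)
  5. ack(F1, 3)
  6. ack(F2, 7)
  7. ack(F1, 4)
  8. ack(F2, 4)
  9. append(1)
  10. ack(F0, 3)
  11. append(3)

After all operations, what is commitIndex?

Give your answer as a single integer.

Answer: 4

Derivation:
Op 1: append 3 -> log_len=3
Op 2: append 2 -> log_len=5
Op 3: F2 acks idx 5 -> match: F0=0 F1=0 F2=5; commitIndex=0
Op 4: append 3 -> log_len=8
Op 5: F1 acks idx 3 -> match: F0=0 F1=3 F2=5; commitIndex=3
Op 6: F2 acks idx 7 -> match: F0=0 F1=3 F2=7; commitIndex=3
Op 7: F1 acks idx 4 -> match: F0=0 F1=4 F2=7; commitIndex=4
Op 8: F2 acks idx 4 -> match: F0=0 F1=4 F2=7; commitIndex=4
Op 9: append 1 -> log_len=9
Op 10: F0 acks idx 3 -> match: F0=3 F1=4 F2=7; commitIndex=4
Op 11: append 3 -> log_len=12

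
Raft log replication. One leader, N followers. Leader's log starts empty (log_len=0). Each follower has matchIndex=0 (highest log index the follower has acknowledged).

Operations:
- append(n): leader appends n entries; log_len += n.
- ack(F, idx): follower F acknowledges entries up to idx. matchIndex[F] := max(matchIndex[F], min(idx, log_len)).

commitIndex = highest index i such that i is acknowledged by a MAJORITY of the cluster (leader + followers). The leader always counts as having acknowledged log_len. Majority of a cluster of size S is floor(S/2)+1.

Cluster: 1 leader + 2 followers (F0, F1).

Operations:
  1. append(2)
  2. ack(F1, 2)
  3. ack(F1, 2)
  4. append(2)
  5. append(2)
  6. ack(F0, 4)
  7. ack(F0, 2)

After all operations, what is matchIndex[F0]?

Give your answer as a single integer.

Answer: 4

Derivation:
Op 1: append 2 -> log_len=2
Op 2: F1 acks idx 2 -> match: F0=0 F1=2; commitIndex=2
Op 3: F1 acks idx 2 -> match: F0=0 F1=2; commitIndex=2
Op 4: append 2 -> log_len=4
Op 5: append 2 -> log_len=6
Op 6: F0 acks idx 4 -> match: F0=4 F1=2; commitIndex=4
Op 7: F0 acks idx 2 -> match: F0=4 F1=2; commitIndex=4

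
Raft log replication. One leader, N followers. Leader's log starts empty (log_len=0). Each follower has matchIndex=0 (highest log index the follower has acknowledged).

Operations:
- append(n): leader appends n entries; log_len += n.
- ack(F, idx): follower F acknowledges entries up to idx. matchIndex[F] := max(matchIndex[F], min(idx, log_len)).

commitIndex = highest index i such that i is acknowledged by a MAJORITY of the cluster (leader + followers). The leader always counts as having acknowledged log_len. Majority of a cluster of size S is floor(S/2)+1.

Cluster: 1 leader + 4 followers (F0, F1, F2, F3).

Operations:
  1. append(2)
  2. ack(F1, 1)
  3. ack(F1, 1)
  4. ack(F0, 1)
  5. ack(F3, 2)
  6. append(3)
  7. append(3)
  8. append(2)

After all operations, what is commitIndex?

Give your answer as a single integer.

Answer: 1

Derivation:
Op 1: append 2 -> log_len=2
Op 2: F1 acks idx 1 -> match: F0=0 F1=1 F2=0 F3=0; commitIndex=0
Op 3: F1 acks idx 1 -> match: F0=0 F1=1 F2=0 F3=0; commitIndex=0
Op 4: F0 acks idx 1 -> match: F0=1 F1=1 F2=0 F3=0; commitIndex=1
Op 5: F3 acks idx 2 -> match: F0=1 F1=1 F2=0 F3=2; commitIndex=1
Op 6: append 3 -> log_len=5
Op 7: append 3 -> log_len=8
Op 8: append 2 -> log_len=10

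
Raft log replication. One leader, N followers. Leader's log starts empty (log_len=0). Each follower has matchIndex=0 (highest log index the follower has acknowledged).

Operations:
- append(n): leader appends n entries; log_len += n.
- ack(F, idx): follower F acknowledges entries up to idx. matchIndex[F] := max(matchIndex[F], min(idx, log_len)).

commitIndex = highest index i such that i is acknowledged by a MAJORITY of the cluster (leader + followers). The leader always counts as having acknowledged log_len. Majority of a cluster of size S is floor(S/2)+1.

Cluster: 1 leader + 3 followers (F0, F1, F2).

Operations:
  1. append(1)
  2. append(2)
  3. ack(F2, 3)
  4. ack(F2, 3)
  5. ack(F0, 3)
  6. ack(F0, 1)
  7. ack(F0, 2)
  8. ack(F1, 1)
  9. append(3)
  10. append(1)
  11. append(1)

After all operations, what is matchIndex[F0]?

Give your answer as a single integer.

Answer: 3

Derivation:
Op 1: append 1 -> log_len=1
Op 2: append 2 -> log_len=3
Op 3: F2 acks idx 3 -> match: F0=0 F1=0 F2=3; commitIndex=0
Op 4: F2 acks idx 3 -> match: F0=0 F1=0 F2=3; commitIndex=0
Op 5: F0 acks idx 3 -> match: F0=3 F1=0 F2=3; commitIndex=3
Op 6: F0 acks idx 1 -> match: F0=3 F1=0 F2=3; commitIndex=3
Op 7: F0 acks idx 2 -> match: F0=3 F1=0 F2=3; commitIndex=3
Op 8: F1 acks idx 1 -> match: F0=3 F1=1 F2=3; commitIndex=3
Op 9: append 3 -> log_len=6
Op 10: append 1 -> log_len=7
Op 11: append 1 -> log_len=8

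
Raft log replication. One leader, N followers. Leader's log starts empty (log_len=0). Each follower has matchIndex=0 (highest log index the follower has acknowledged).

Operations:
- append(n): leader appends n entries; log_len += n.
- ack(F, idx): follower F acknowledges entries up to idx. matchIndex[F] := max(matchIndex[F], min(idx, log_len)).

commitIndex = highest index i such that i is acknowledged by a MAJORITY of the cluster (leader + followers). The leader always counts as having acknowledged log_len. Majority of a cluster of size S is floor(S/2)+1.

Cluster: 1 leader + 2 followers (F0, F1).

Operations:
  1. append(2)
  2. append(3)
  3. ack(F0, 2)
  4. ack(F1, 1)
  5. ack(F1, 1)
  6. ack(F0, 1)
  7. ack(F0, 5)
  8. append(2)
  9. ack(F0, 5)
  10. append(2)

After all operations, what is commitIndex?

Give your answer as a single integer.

Answer: 5

Derivation:
Op 1: append 2 -> log_len=2
Op 2: append 3 -> log_len=5
Op 3: F0 acks idx 2 -> match: F0=2 F1=0; commitIndex=2
Op 4: F1 acks idx 1 -> match: F0=2 F1=1; commitIndex=2
Op 5: F1 acks idx 1 -> match: F0=2 F1=1; commitIndex=2
Op 6: F0 acks idx 1 -> match: F0=2 F1=1; commitIndex=2
Op 7: F0 acks idx 5 -> match: F0=5 F1=1; commitIndex=5
Op 8: append 2 -> log_len=7
Op 9: F0 acks idx 5 -> match: F0=5 F1=1; commitIndex=5
Op 10: append 2 -> log_len=9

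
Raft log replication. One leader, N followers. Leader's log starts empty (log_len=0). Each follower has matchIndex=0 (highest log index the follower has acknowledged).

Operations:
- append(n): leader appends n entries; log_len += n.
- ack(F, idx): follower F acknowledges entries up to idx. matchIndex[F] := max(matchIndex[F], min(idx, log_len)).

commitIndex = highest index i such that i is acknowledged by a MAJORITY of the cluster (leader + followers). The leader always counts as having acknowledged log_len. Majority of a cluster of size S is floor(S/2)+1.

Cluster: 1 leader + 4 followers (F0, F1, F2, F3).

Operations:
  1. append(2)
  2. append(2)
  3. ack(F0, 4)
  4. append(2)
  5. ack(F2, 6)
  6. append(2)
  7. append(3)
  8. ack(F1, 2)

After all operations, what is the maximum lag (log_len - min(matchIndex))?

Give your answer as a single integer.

Answer: 11

Derivation:
Op 1: append 2 -> log_len=2
Op 2: append 2 -> log_len=4
Op 3: F0 acks idx 4 -> match: F0=4 F1=0 F2=0 F3=0; commitIndex=0
Op 4: append 2 -> log_len=6
Op 5: F2 acks idx 6 -> match: F0=4 F1=0 F2=6 F3=0; commitIndex=4
Op 6: append 2 -> log_len=8
Op 7: append 3 -> log_len=11
Op 8: F1 acks idx 2 -> match: F0=4 F1=2 F2=6 F3=0; commitIndex=4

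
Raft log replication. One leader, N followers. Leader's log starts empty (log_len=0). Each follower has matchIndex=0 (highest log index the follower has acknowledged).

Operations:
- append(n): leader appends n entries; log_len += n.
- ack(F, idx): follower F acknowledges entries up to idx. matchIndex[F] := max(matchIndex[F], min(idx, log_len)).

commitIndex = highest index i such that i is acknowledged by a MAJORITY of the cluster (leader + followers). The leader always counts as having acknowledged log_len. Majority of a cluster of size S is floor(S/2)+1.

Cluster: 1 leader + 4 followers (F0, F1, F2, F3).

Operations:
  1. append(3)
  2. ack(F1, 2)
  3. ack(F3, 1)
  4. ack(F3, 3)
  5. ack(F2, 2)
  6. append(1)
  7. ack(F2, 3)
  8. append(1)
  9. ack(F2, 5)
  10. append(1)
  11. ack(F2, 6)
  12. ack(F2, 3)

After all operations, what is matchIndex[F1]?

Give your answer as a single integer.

Op 1: append 3 -> log_len=3
Op 2: F1 acks idx 2 -> match: F0=0 F1=2 F2=0 F3=0; commitIndex=0
Op 3: F3 acks idx 1 -> match: F0=0 F1=2 F2=0 F3=1; commitIndex=1
Op 4: F3 acks idx 3 -> match: F0=0 F1=2 F2=0 F3=3; commitIndex=2
Op 5: F2 acks idx 2 -> match: F0=0 F1=2 F2=2 F3=3; commitIndex=2
Op 6: append 1 -> log_len=4
Op 7: F2 acks idx 3 -> match: F0=0 F1=2 F2=3 F3=3; commitIndex=3
Op 8: append 1 -> log_len=5
Op 9: F2 acks idx 5 -> match: F0=0 F1=2 F2=5 F3=3; commitIndex=3
Op 10: append 1 -> log_len=6
Op 11: F2 acks idx 6 -> match: F0=0 F1=2 F2=6 F3=3; commitIndex=3
Op 12: F2 acks idx 3 -> match: F0=0 F1=2 F2=6 F3=3; commitIndex=3

Answer: 2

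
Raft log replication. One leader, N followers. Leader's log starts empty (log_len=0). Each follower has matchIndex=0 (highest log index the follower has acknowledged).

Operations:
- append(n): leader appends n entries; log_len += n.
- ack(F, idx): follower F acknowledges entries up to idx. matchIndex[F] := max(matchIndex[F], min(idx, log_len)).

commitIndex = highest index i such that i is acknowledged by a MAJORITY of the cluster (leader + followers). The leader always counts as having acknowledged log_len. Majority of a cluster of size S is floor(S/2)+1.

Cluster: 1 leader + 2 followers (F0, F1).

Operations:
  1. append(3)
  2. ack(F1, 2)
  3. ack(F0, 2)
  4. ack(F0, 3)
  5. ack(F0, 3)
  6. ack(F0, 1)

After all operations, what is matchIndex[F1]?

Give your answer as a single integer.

Op 1: append 3 -> log_len=3
Op 2: F1 acks idx 2 -> match: F0=0 F1=2; commitIndex=2
Op 3: F0 acks idx 2 -> match: F0=2 F1=2; commitIndex=2
Op 4: F0 acks idx 3 -> match: F0=3 F1=2; commitIndex=3
Op 5: F0 acks idx 3 -> match: F0=3 F1=2; commitIndex=3
Op 6: F0 acks idx 1 -> match: F0=3 F1=2; commitIndex=3

Answer: 2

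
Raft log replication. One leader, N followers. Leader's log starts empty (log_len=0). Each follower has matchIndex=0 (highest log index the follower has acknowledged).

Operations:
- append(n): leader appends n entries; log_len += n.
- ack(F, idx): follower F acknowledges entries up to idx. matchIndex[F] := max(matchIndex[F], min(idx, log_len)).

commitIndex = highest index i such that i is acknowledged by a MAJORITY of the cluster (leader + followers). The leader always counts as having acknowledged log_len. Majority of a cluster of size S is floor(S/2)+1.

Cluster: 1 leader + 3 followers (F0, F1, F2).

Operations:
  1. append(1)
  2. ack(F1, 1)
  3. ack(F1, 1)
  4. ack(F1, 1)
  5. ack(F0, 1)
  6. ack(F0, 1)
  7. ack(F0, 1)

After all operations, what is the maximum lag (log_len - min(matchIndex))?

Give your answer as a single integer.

Op 1: append 1 -> log_len=1
Op 2: F1 acks idx 1 -> match: F0=0 F1=1 F2=0; commitIndex=0
Op 3: F1 acks idx 1 -> match: F0=0 F1=1 F2=0; commitIndex=0
Op 4: F1 acks idx 1 -> match: F0=0 F1=1 F2=0; commitIndex=0
Op 5: F0 acks idx 1 -> match: F0=1 F1=1 F2=0; commitIndex=1
Op 6: F0 acks idx 1 -> match: F0=1 F1=1 F2=0; commitIndex=1
Op 7: F0 acks idx 1 -> match: F0=1 F1=1 F2=0; commitIndex=1

Answer: 1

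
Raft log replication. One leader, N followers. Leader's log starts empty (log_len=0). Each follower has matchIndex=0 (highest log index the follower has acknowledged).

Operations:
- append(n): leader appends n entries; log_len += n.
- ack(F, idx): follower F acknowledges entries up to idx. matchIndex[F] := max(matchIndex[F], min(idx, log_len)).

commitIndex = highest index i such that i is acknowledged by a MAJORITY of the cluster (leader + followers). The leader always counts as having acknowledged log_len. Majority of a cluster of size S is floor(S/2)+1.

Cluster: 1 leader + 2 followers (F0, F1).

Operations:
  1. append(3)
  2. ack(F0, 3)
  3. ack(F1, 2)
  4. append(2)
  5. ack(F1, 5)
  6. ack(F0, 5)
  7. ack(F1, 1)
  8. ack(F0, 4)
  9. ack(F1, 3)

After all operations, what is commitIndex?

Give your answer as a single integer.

Answer: 5

Derivation:
Op 1: append 3 -> log_len=3
Op 2: F0 acks idx 3 -> match: F0=3 F1=0; commitIndex=3
Op 3: F1 acks idx 2 -> match: F0=3 F1=2; commitIndex=3
Op 4: append 2 -> log_len=5
Op 5: F1 acks idx 5 -> match: F0=3 F1=5; commitIndex=5
Op 6: F0 acks idx 5 -> match: F0=5 F1=5; commitIndex=5
Op 7: F1 acks idx 1 -> match: F0=5 F1=5; commitIndex=5
Op 8: F0 acks idx 4 -> match: F0=5 F1=5; commitIndex=5
Op 9: F1 acks idx 3 -> match: F0=5 F1=5; commitIndex=5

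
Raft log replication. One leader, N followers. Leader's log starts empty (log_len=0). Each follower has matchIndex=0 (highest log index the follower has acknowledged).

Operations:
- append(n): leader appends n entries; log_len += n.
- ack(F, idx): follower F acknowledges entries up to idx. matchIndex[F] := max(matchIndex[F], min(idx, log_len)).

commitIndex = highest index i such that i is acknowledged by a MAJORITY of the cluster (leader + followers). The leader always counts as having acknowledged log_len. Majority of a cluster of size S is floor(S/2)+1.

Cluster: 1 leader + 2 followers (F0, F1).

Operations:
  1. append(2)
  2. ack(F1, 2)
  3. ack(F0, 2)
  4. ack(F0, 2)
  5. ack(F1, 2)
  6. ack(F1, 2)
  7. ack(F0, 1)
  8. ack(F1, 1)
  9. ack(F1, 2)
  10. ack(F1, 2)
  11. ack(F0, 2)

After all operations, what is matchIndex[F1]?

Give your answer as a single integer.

Op 1: append 2 -> log_len=2
Op 2: F1 acks idx 2 -> match: F0=0 F1=2; commitIndex=2
Op 3: F0 acks idx 2 -> match: F0=2 F1=2; commitIndex=2
Op 4: F0 acks idx 2 -> match: F0=2 F1=2; commitIndex=2
Op 5: F1 acks idx 2 -> match: F0=2 F1=2; commitIndex=2
Op 6: F1 acks idx 2 -> match: F0=2 F1=2; commitIndex=2
Op 7: F0 acks idx 1 -> match: F0=2 F1=2; commitIndex=2
Op 8: F1 acks idx 1 -> match: F0=2 F1=2; commitIndex=2
Op 9: F1 acks idx 2 -> match: F0=2 F1=2; commitIndex=2
Op 10: F1 acks idx 2 -> match: F0=2 F1=2; commitIndex=2
Op 11: F0 acks idx 2 -> match: F0=2 F1=2; commitIndex=2

Answer: 2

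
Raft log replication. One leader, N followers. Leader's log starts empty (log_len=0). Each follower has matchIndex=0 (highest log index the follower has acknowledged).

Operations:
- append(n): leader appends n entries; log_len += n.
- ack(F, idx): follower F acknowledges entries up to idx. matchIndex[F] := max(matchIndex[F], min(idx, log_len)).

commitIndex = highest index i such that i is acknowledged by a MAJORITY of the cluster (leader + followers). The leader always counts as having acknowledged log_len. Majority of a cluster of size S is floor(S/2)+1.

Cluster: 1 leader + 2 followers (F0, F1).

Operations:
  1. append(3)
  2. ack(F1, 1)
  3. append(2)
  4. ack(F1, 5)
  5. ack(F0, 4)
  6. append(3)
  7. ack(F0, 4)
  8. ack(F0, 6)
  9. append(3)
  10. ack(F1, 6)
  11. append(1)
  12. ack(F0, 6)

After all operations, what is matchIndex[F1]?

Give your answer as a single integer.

Op 1: append 3 -> log_len=3
Op 2: F1 acks idx 1 -> match: F0=0 F1=1; commitIndex=1
Op 3: append 2 -> log_len=5
Op 4: F1 acks idx 5 -> match: F0=0 F1=5; commitIndex=5
Op 5: F0 acks idx 4 -> match: F0=4 F1=5; commitIndex=5
Op 6: append 3 -> log_len=8
Op 7: F0 acks idx 4 -> match: F0=4 F1=5; commitIndex=5
Op 8: F0 acks idx 6 -> match: F0=6 F1=5; commitIndex=6
Op 9: append 3 -> log_len=11
Op 10: F1 acks idx 6 -> match: F0=6 F1=6; commitIndex=6
Op 11: append 1 -> log_len=12
Op 12: F0 acks idx 6 -> match: F0=6 F1=6; commitIndex=6

Answer: 6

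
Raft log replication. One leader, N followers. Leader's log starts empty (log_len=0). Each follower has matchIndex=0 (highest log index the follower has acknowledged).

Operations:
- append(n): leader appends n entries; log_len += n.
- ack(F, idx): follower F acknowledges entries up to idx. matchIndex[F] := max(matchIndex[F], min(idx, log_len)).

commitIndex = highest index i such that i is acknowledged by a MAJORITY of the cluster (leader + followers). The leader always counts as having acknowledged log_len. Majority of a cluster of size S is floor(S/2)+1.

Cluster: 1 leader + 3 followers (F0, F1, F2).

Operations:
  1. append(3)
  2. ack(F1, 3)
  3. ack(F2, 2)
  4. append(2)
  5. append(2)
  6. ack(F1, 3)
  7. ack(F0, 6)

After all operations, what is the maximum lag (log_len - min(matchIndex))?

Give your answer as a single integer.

Answer: 5

Derivation:
Op 1: append 3 -> log_len=3
Op 2: F1 acks idx 3 -> match: F0=0 F1=3 F2=0; commitIndex=0
Op 3: F2 acks idx 2 -> match: F0=0 F1=3 F2=2; commitIndex=2
Op 4: append 2 -> log_len=5
Op 5: append 2 -> log_len=7
Op 6: F1 acks idx 3 -> match: F0=0 F1=3 F2=2; commitIndex=2
Op 7: F0 acks idx 6 -> match: F0=6 F1=3 F2=2; commitIndex=3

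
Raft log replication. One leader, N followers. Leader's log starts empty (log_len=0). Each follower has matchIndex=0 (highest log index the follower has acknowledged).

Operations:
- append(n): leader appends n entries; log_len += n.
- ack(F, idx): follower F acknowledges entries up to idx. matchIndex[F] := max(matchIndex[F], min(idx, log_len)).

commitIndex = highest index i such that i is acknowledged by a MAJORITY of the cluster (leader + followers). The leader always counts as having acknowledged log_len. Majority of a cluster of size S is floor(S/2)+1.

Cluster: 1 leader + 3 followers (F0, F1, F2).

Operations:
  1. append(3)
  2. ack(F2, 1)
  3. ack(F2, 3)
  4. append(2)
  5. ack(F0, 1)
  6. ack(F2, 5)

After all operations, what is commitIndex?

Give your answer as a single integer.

Answer: 1

Derivation:
Op 1: append 3 -> log_len=3
Op 2: F2 acks idx 1 -> match: F0=0 F1=0 F2=1; commitIndex=0
Op 3: F2 acks idx 3 -> match: F0=0 F1=0 F2=3; commitIndex=0
Op 4: append 2 -> log_len=5
Op 5: F0 acks idx 1 -> match: F0=1 F1=0 F2=3; commitIndex=1
Op 6: F2 acks idx 5 -> match: F0=1 F1=0 F2=5; commitIndex=1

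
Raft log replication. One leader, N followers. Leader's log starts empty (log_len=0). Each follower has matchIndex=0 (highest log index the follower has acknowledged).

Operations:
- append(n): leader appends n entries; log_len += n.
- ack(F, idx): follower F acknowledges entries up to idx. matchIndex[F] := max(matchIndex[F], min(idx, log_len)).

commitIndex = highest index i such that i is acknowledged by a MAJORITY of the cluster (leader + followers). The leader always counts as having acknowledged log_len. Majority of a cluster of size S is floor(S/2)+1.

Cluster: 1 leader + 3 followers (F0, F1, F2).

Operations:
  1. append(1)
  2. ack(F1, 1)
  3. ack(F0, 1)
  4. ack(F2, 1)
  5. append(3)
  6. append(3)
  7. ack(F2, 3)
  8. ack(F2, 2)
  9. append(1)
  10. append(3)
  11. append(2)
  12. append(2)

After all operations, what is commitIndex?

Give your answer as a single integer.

Answer: 1

Derivation:
Op 1: append 1 -> log_len=1
Op 2: F1 acks idx 1 -> match: F0=0 F1=1 F2=0; commitIndex=0
Op 3: F0 acks idx 1 -> match: F0=1 F1=1 F2=0; commitIndex=1
Op 4: F2 acks idx 1 -> match: F0=1 F1=1 F2=1; commitIndex=1
Op 5: append 3 -> log_len=4
Op 6: append 3 -> log_len=7
Op 7: F2 acks idx 3 -> match: F0=1 F1=1 F2=3; commitIndex=1
Op 8: F2 acks idx 2 -> match: F0=1 F1=1 F2=3; commitIndex=1
Op 9: append 1 -> log_len=8
Op 10: append 3 -> log_len=11
Op 11: append 2 -> log_len=13
Op 12: append 2 -> log_len=15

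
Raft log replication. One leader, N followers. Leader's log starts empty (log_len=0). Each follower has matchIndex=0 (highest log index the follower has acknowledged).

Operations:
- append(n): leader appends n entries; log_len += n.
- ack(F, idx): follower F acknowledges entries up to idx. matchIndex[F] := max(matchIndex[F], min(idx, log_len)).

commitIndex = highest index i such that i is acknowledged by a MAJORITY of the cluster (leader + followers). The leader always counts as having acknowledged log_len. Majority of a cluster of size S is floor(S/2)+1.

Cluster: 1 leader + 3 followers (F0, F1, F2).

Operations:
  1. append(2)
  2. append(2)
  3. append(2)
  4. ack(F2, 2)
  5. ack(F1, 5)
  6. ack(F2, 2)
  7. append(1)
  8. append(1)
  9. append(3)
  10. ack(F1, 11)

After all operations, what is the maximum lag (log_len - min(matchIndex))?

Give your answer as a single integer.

Answer: 11

Derivation:
Op 1: append 2 -> log_len=2
Op 2: append 2 -> log_len=4
Op 3: append 2 -> log_len=6
Op 4: F2 acks idx 2 -> match: F0=0 F1=0 F2=2; commitIndex=0
Op 5: F1 acks idx 5 -> match: F0=0 F1=5 F2=2; commitIndex=2
Op 6: F2 acks idx 2 -> match: F0=0 F1=5 F2=2; commitIndex=2
Op 7: append 1 -> log_len=7
Op 8: append 1 -> log_len=8
Op 9: append 3 -> log_len=11
Op 10: F1 acks idx 11 -> match: F0=0 F1=11 F2=2; commitIndex=2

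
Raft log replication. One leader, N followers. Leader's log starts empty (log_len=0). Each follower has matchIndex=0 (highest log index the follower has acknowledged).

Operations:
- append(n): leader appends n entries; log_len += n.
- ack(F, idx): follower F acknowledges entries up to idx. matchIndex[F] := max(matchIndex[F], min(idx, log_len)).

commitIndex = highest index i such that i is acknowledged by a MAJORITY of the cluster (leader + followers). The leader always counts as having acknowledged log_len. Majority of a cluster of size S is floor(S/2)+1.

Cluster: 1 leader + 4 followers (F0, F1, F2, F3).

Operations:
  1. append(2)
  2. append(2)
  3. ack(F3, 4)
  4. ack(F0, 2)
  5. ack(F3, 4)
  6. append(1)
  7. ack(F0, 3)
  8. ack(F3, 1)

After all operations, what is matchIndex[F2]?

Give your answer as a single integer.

Op 1: append 2 -> log_len=2
Op 2: append 2 -> log_len=4
Op 3: F3 acks idx 4 -> match: F0=0 F1=0 F2=0 F3=4; commitIndex=0
Op 4: F0 acks idx 2 -> match: F0=2 F1=0 F2=0 F3=4; commitIndex=2
Op 5: F3 acks idx 4 -> match: F0=2 F1=0 F2=0 F3=4; commitIndex=2
Op 6: append 1 -> log_len=5
Op 7: F0 acks idx 3 -> match: F0=3 F1=0 F2=0 F3=4; commitIndex=3
Op 8: F3 acks idx 1 -> match: F0=3 F1=0 F2=0 F3=4; commitIndex=3

Answer: 0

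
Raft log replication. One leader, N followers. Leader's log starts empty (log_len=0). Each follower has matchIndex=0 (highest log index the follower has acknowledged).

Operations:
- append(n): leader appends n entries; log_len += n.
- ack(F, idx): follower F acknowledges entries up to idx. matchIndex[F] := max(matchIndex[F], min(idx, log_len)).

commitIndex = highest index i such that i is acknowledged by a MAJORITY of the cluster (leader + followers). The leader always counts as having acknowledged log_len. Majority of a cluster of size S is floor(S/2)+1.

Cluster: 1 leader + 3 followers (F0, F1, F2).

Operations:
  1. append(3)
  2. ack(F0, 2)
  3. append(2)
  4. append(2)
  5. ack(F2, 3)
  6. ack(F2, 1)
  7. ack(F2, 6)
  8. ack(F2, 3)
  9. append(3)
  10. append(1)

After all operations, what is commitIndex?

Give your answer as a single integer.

Op 1: append 3 -> log_len=3
Op 2: F0 acks idx 2 -> match: F0=2 F1=0 F2=0; commitIndex=0
Op 3: append 2 -> log_len=5
Op 4: append 2 -> log_len=7
Op 5: F2 acks idx 3 -> match: F0=2 F1=0 F2=3; commitIndex=2
Op 6: F2 acks idx 1 -> match: F0=2 F1=0 F2=3; commitIndex=2
Op 7: F2 acks idx 6 -> match: F0=2 F1=0 F2=6; commitIndex=2
Op 8: F2 acks idx 3 -> match: F0=2 F1=0 F2=6; commitIndex=2
Op 9: append 3 -> log_len=10
Op 10: append 1 -> log_len=11

Answer: 2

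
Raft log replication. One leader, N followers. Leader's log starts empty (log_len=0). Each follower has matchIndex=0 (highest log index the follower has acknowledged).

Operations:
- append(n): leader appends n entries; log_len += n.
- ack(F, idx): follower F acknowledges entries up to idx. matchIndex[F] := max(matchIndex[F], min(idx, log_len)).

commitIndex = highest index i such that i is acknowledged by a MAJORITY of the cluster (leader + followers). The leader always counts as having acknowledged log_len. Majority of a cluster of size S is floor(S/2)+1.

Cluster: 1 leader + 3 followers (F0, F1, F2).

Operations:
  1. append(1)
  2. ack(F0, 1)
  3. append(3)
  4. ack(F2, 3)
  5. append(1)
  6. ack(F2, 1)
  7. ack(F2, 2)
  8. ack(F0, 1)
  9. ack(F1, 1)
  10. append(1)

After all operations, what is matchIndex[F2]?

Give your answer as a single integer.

Answer: 3

Derivation:
Op 1: append 1 -> log_len=1
Op 2: F0 acks idx 1 -> match: F0=1 F1=0 F2=0; commitIndex=0
Op 3: append 3 -> log_len=4
Op 4: F2 acks idx 3 -> match: F0=1 F1=0 F2=3; commitIndex=1
Op 5: append 1 -> log_len=5
Op 6: F2 acks idx 1 -> match: F0=1 F1=0 F2=3; commitIndex=1
Op 7: F2 acks idx 2 -> match: F0=1 F1=0 F2=3; commitIndex=1
Op 8: F0 acks idx 1 -> match: F0=1 F1=0 F2=3; commitIndex=1
Op 9: F1 acks idx 1 -> match: F0=1 F1=1 F2=3; commitIndex=1
Op 10: append 1 -> log_len=6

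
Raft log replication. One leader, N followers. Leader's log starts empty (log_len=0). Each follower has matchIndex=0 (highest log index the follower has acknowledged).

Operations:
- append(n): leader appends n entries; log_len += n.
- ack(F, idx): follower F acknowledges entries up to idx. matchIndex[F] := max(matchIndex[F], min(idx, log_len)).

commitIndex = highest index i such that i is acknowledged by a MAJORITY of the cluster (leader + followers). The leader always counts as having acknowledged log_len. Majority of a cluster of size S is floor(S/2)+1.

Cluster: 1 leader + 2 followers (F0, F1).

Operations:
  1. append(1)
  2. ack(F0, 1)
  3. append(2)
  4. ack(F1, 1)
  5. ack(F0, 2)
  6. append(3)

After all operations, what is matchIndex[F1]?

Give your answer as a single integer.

Op 1: append 1 -> log_len=1
Op 2: F0 acks idx 1 -> match: F0=1 F1=0; commitIndex=1
Op 3: append 2 -> log_len=3
Op 4: F1 acks idx 1 -> match: F0=1 F1=1; commitIndex=1
Op 5: F0 acks idx 2 -> match: F0=2 F1=1; commitIndex=2
Op 6: append 3 -> log_len=6

Answer: 1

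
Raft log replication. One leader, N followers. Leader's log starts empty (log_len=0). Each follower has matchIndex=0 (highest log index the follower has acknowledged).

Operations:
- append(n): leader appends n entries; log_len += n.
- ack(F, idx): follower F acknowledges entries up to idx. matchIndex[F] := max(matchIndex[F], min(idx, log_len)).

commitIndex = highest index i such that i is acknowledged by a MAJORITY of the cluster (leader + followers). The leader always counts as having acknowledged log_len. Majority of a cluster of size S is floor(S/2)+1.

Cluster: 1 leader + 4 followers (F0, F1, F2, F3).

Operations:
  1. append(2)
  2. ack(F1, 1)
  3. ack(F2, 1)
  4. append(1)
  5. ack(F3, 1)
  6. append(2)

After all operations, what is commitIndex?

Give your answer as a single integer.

Answer: 1

Derivation:
Op 1: append 2 -> log_len=2
Op 2: F1 acks idx 1 -> match: F0=0 F1=1 F2=0 F3=0; commitIndex=0
Op 3: F2 acks idx 1 -> match: F0=0 F1=1 F2=1 F3=0; commitIndex=1
Op 4: append 1 -> log_len=3
Op 5: F3 acks idx 1 -> match: F0=0 F1=1 F2=1 F3=1; commitIndex=1
Op 6: append 2 -> log_len=5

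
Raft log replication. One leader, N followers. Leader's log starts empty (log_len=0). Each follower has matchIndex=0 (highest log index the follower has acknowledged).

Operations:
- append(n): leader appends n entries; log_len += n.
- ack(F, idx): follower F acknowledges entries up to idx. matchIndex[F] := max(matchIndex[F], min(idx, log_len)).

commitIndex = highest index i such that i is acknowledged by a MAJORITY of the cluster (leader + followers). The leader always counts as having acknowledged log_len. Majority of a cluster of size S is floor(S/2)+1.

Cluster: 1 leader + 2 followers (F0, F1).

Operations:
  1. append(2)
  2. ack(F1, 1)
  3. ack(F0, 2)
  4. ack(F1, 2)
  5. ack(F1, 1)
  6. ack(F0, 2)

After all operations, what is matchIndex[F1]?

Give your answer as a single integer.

Answer: 2

Derivation:
Op 1: append 2 -> log_len=2
Op 2: F1 acks idx 1 -> match: F0=0 F1=1; commitIndex=1
Op 3: F0 acks idx 2 -> match: F0=2 F1=1; commitIndex=2
Op 4: F1 acks idx 2 -> match: F0=2 F1=2; commitIndex=2
Op 5: F1 acks idx 1 -> match: F0=2 F1=2; commitIndex=2
Op 6: F0 acks idx 2 -> match: F0=2 F1=2; commitIndex=2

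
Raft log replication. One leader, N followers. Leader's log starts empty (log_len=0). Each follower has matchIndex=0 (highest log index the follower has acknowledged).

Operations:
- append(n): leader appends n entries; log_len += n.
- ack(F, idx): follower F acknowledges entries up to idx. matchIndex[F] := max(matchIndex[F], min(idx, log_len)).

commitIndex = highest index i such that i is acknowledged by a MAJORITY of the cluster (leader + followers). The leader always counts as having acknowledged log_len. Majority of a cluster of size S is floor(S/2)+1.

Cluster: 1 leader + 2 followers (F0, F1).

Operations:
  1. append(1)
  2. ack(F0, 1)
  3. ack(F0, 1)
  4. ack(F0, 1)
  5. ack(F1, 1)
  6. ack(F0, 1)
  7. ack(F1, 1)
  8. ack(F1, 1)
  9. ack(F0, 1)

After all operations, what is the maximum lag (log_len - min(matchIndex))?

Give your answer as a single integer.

Answer: 0

Derivation:
Op 1: append 1 -> log_len=1
Op 2: F0 acks idx 1 -> match: F0=1 F1=0; commitIndex=1
Op 3: F0 acks idx 1 -> match: F0=1 F1=0; commitIndex=1
Op 4: F0 acks idx 1 -> match: F0=1 F1=0; commitIndex=1
Op 5: F1 acks idx 1 -> match: F0=1 F1=1; commitIndex=1
Op 6: F0 acks idx 1 -> match: F0=1 F1=1; commitIndex=1
Op 7: F1 acks idx 1 -> match: F0=1 F1=1; commitIndex=1
Op 8: F1 acks idx 1 -> match: F0=1 F1=1; commitIndex=1
Op 9: F0 acks idx 1 -> match: F0=1 F1=1; commitIndex=1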